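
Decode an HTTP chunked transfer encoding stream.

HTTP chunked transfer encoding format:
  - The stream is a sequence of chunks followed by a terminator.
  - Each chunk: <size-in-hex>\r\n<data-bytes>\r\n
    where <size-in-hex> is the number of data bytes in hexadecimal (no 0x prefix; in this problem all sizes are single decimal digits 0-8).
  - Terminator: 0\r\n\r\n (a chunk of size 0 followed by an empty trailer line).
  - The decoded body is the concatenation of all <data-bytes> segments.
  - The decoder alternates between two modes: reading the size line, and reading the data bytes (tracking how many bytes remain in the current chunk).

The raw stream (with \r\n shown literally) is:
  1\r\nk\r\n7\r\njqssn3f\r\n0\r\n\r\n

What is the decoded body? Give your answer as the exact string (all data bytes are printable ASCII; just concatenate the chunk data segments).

Answer: kjqssn3f

Derivation:
Chunk 1: stream[0..1]='1' size=0x1=1, data at stream[3..4]='k' -> body[0..1], body so far='k'
Chunk 2: stream[6..7]='7' size=0x7=7, data at stream[9..16]='jqssn3f' -> body[1..8], body so far='kjqssn3f'
Chunk 3: stream[18..19]='0' size=0 (terminator). Final body='kjqssn3f' (8 bytes)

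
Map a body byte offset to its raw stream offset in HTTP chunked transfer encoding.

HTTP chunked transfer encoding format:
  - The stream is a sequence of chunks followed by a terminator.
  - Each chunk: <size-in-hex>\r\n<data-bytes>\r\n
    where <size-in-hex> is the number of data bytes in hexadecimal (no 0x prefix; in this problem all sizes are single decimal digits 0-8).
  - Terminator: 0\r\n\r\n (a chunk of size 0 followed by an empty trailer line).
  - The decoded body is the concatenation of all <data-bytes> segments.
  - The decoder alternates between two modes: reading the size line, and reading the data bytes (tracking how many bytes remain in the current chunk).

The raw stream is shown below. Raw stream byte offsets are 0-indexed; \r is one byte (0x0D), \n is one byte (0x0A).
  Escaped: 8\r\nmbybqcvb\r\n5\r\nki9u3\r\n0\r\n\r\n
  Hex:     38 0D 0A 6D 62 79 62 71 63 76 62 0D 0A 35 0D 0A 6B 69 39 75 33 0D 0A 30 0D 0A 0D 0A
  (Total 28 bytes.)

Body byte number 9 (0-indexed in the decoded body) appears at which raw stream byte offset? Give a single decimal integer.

Answer: 17

Derivation:
Chunk 1: stream[0..1]='8' size=0x8=8, data at stream[3..11]='mbybqcvb' -> body[0..8], body so far='mbybqcvb'
Chunk 2: stream[13..14]='5' size=0x5=5, data at stream[16..21]='ki9u3' -> body[8..13], body so far='mbybqcvbki9u3'
Chunk 3: stream[23..24]='0' size=0 (terminator). Final body='mbybqcvbki9u3' (13 bytes)
Body byte 9 at stream offset 17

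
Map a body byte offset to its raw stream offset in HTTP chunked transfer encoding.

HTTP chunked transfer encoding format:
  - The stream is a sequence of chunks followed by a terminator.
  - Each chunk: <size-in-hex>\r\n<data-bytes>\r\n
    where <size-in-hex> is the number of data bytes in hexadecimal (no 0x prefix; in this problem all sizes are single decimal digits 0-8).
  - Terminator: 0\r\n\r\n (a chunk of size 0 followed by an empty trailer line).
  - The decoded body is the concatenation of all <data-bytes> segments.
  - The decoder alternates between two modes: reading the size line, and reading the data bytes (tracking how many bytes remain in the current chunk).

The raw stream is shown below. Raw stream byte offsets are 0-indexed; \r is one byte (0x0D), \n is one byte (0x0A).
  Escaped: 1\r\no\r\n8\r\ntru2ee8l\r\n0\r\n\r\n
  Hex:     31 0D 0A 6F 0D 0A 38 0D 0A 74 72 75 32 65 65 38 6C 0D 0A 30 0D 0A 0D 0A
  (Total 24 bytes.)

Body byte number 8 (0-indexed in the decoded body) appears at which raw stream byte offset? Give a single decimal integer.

Chunk 1: stream[0..1]='1' size=0x1=1, data at stream[3..4]='o' -> body[0..1], body so far='o'
Chunk 2: stream[6..7]='8' size=0x8=8, data at stream[9..17]='tru2ee8l' -> body[1..9], body so far='otru2ee8l'
Chunk 3: stream[19..20]='0' size=0 (terminator). Final body='otru2ee8l' (9 bytes)
Body byte 8 at stream offset 16

Answer: 16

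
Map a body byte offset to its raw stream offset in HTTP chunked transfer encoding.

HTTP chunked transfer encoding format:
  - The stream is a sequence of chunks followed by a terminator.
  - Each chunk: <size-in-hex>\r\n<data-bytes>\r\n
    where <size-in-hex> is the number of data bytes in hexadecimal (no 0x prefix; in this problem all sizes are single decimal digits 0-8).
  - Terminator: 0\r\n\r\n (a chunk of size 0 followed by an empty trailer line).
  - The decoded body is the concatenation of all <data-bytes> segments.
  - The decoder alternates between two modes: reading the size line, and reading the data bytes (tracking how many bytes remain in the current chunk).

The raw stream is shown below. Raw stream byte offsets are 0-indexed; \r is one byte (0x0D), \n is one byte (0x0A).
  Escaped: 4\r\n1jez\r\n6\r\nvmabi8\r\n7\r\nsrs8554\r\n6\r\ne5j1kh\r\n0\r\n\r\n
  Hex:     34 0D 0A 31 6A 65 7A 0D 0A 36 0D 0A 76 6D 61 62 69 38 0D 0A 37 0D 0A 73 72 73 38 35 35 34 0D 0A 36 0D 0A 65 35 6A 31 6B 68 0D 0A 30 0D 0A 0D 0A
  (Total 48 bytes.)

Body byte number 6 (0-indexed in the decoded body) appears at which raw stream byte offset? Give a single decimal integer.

Chunk 1: stream[0..1]='4' size=0x4=4, data at stream[3..7]='1jez' -> body[0..4], body so far='1jez'
Chunk 2: stream[9..10]='6' size=0x6=6, data at stream[12..18]='vmabi8' -> body[4..10], body so far='1jezvmabi8'
Chunk 3: stream[20..21]='7' size=0x7=7, data at stream[23..30]='srs8554' -> body[10..17], body so far='1jezvmabi8srs8554'
Chunk 4: stream[32..33]='6' size=0x6=6, data at stream[35..41]='e5j1kh' -> body[17..23], body so far='1jezvmabi8srs8554e5j1kh'
Chunk 5: stream[43..44]='0' size=0 (terminator). Final body='1jezvmabi8srs8554e5j1kh' (23 bytes)
Body byte 6 at stream offset 14

Answer: 14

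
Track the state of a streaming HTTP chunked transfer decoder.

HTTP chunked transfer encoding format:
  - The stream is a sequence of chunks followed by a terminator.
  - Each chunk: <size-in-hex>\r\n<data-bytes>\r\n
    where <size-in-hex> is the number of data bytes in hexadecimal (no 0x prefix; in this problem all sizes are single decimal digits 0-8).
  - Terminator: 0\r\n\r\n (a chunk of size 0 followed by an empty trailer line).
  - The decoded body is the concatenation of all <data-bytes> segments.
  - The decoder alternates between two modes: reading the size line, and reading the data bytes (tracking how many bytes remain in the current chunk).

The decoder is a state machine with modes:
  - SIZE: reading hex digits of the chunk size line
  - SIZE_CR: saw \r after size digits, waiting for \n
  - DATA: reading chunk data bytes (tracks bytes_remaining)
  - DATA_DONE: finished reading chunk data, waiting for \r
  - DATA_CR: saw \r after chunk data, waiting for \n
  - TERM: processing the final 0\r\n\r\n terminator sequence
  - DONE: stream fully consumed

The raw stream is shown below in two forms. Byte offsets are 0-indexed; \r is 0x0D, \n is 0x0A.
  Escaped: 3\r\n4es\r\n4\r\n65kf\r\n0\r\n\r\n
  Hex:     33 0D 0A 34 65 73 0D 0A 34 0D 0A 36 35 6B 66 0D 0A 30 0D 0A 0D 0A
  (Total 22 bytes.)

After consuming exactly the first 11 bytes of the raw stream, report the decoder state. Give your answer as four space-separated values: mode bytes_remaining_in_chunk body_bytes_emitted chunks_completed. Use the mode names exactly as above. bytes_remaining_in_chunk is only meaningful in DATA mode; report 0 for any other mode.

Byte 0 = '3': mode=SIZE remaining=0 emitted=0 chunks_done=0
Byte 1 = 0x0D: mode=SIZE_CR remaining=0 emitted=0 chunks_done=0
Byte 2 = 0x0A: mode=DATA remaining=3 emitted=0 chunks_done=0
Byte 3 = '4': mode=DATA remaining=2 emitted=1 chunks_done=0
Byte 4 = 'e': mode=DATA remaining=1 emitted=2 chunks_done=0
Byte 5 = 's': mode=DATA_DONE remaining=0 emitted=3 chunks_done=0
Byte 6 = 0x0D: mode=DATA_CR remaining=0 emitted=3 chunks_done=0
Byte 7 = 0x0A: mode=SIZE remaining=0 emitted=3 chunks_done=1
Byte 8 = '4': mode=SIZE remaining=0 emitted=3 chunks_done=1
Byte 9 = 0x0D: mode=SIZE_CR remaining=0 emitted=3 chunks_done=1
Byte 10 = 0x0A: mode=DATA remaining=4 emitted=3 chunks_done=1

Answer: DATA 4 3 1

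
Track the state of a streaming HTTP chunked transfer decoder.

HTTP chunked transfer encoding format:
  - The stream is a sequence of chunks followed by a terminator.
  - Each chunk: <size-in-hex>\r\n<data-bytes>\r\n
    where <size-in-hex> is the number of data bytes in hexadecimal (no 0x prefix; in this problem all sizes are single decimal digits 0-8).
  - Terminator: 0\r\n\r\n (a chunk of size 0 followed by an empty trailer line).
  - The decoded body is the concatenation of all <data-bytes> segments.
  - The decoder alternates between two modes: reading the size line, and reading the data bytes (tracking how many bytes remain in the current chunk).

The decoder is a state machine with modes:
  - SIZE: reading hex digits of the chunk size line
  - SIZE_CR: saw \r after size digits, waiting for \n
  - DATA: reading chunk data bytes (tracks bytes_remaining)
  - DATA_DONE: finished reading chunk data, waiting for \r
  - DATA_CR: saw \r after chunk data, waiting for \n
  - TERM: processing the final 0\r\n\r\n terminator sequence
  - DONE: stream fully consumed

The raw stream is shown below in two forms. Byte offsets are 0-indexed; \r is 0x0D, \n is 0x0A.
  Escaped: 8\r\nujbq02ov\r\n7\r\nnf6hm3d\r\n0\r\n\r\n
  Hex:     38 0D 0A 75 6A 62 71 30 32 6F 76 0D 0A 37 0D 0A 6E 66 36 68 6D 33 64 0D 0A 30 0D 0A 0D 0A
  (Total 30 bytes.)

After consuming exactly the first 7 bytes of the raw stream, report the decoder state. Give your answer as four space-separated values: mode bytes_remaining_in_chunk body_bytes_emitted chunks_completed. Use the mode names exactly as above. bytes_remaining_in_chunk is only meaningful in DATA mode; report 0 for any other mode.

Byte 0 = '8': mode=SIZE remaining=0 emitted=0 chunks_done=0
Byte 1 = 0x0D: mode=SIZE_CR remaining=0 emitted=0 chunks_done=0
Byte 2 = 0x0A: mode=DATA remaining=8 emitted=0 chunks_done=0
Byte 3 = 'u': mode=DATA remaining=7 emitted=1 chunks_done=0
Byte 4 = 'j': mode=DATA remaining=6 emitted=2 chunks_done=0
Byte 5 = 'b': mode=DATA remaining=5 emitted=3 chunks_done=0
Byte 6 = 'q': mode=DATA remaining=4 emitted=4 chunks_done=0

Answer: DATA 4 4 0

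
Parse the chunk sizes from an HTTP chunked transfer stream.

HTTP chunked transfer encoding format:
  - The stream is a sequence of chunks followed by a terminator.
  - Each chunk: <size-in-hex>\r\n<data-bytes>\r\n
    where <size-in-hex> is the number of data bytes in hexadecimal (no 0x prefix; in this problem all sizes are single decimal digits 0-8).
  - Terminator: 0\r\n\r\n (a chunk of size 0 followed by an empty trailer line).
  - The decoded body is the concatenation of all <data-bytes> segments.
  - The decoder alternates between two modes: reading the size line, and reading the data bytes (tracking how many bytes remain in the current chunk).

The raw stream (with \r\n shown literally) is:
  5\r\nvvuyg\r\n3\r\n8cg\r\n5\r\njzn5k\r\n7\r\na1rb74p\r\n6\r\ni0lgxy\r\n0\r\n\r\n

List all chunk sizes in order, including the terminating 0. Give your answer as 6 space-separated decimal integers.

Chunk 1: stream[0..1]='5' size=0x5=5, data at stream[3..8]='vvuyg' -> body[0..5], body so far='vvuyg'
Chunk 2: stream[10..11]='3' size=0x3=3, data at stream[13..16]='8cg' -> body[5..8], body so far='vvuyg8cg'
Chunk 3: stream[18..19]='5' size=0x5=5, data at stream[21..26]='jzn5k' -> body[8..13], body so far='vvuyg8cgjzn5k'
Chunk 4: stream[28..29]='7' size=0x7=7, data at stream[31..38]='a1rb74p' -> body[13..20], body so far='vvuyg8cgjzn5ka1rb74p'
Chunk 5: stream[40..41]='6' size=0x6=6, data at stream[43..49]='i0lgxy' -> body[20..26], body so far='vvuyg8cgjzn5ka1rb74pi0lgxy'
Chunk 6: stream[51..52]='0' size=0 (terminator). Final body='vvuyg8cgjzn5ka1rb74pi0lgxy' (26 bytes)

Answer: 5 3 5 7 6 0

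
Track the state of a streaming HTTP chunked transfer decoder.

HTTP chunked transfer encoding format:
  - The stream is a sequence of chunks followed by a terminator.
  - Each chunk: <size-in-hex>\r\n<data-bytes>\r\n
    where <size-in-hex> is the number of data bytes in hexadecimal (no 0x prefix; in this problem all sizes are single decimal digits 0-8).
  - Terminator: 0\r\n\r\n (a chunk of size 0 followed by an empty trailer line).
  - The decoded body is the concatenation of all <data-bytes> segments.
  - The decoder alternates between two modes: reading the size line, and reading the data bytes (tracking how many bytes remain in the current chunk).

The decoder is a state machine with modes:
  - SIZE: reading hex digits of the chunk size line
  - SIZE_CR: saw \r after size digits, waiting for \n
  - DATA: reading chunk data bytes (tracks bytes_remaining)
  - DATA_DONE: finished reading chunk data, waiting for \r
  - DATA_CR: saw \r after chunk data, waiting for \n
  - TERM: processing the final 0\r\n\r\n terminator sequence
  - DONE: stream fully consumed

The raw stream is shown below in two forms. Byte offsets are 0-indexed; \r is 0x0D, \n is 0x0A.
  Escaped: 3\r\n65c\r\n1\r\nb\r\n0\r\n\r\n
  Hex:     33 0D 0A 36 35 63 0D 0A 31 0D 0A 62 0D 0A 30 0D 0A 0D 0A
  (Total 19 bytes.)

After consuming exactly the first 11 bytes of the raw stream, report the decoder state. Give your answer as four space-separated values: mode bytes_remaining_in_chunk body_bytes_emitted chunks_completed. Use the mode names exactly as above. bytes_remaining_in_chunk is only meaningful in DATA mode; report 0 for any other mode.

Answer: DATA 1 3 1

Derivation:
Byte 0 = '3': mode=SIZE remaining=0 emitted=0 chunks_done=0
Byte 1 = 0x0D: mode=SIZE_CR remaining=0 emitted=0 chunks_done=0
Byte 2 = 0x0A: mode=DATA remaining=3 emitted=0 chunks_done=0
Byte 3 = '6': mode=DATA remaining=2 emitted=1 chunks_done=0
Byte 4 = '5': mode=DATA remaining=1 emitted=2 chunks_done=0
Byte 5 = 'c': mode=DATA_DONE remaining=0 emitted=3 chunks_done=0
Byte 6 = 0x0D: mode=DATA_CR remaining=0 emitted=3 chunks_done=0
Byte 7 = 0x0A: mode=SIZE remaining=0 emitted=3 chunks_done=1
Byte 8 = '1': mode=SIZE remaining=0 emitted=3 chunks_done=1
Byte 9 = 0x0D: mode=SIZE_CR remaining=0 emitted=3 chunks_done=1
Byte 10 = 0x0A: mode=DATA remaining=1 emitted=3 chunks_done=1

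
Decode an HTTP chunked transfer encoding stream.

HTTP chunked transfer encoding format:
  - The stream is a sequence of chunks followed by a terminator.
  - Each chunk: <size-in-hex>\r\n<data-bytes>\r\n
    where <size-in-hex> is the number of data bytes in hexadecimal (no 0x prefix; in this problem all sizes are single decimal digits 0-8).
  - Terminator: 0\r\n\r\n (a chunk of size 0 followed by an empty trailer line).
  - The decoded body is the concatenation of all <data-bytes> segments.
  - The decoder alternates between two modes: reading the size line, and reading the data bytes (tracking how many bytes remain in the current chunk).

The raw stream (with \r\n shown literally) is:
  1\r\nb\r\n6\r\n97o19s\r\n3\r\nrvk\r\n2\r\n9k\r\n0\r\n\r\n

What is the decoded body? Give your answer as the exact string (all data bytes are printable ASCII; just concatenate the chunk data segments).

Chunk 1: stream[0..1]='1' size=0x1=1, data at stream[3..4]='b' -> body[0..1], body so far='b'
Chunk 2: stream[6..7]='6' size=0x6=6, data at stream[9..15]='97o19s' -> body[1..7], body so far='b97o19s'
Chunk 3: stream[17..18]='3' size=0x3=3, data at stream[20..23]='rvk' -> body[7..10], body so far='b97o19srvk'
Chunk 4: stream[25..26]='2' size=0x2=2, data at stream[28..30]='9k' -> body[10..12], body so far='b97o19srvk9k'
Chunk 5: stream[32..33]='0' size=0 (terminator). Final body='b97o19srvk9k' (12 bytes)

Answer: b97o19srvk9k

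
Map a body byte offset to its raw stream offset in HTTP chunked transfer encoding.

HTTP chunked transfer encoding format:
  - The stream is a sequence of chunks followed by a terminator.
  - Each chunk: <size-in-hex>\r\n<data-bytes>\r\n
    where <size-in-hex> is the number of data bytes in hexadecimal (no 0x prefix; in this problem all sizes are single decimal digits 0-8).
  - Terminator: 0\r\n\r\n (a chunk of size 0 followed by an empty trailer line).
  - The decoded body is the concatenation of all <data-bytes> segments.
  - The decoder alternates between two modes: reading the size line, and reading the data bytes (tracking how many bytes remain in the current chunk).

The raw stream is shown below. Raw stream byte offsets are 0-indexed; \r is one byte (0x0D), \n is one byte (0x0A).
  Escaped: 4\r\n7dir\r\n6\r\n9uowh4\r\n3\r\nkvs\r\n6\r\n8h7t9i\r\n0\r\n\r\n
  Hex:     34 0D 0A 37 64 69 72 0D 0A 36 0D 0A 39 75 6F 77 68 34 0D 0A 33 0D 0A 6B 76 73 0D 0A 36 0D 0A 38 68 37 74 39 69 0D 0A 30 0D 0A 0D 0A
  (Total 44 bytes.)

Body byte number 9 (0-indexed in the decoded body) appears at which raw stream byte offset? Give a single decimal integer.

Chunk 1: stream[0..1]='4' size=0x4=4, data at stream[3..7]='7dir' -> body[0..4], body so far='7dir'
Chunk 2: stream[9..10]='6' size=0x6=6, data at stream[12..18]='9uowh4' -> body[4..10], body so far='7dir9uowh4'
Chunk 3: stream[20..21]='3' size=0x3=3, data at stream[23..26]='kvs' -> body[10..13], body so far='7dir9uowh4kvs'
Chunk 4: stream[28..29]='6' size=0x6=6, data at stream[31..37]='8h7t9i' -> body[13..19], body so far='7dir9uowh4kvs8h7t9i'
Chunk 5: stream[39..40]='0' size=0 (terminator). Final body='7dir9uowh4kvs8h7t9i' (19 bytes)
Body byte 9 at stream offset 17

Answer: 17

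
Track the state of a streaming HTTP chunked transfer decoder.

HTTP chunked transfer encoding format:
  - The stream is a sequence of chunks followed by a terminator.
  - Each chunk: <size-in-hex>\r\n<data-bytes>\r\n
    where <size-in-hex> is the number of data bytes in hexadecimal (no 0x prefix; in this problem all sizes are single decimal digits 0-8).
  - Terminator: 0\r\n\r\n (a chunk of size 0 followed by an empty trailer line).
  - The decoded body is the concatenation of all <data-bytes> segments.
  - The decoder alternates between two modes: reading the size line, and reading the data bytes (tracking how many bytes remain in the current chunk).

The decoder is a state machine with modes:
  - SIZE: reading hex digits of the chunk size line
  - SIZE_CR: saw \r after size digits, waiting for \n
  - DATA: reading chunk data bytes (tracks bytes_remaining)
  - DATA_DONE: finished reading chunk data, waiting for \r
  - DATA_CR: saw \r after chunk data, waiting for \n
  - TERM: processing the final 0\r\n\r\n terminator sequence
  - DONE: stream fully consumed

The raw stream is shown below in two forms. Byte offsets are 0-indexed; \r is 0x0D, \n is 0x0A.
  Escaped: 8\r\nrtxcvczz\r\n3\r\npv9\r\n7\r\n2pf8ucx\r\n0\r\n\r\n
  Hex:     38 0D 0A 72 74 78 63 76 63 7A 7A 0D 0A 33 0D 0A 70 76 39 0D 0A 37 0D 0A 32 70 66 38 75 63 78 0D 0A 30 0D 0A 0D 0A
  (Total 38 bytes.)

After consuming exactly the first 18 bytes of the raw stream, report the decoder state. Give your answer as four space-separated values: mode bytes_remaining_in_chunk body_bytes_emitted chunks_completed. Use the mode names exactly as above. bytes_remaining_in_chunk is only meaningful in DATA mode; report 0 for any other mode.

Answer: DATA 1 10 1

Derivation:
Byte 0 = '8': mode=SIZE remaining=0 emitted=0 chunks_done=0
Byte 1 = 0x0D: mode=SIZE_CR remaining=0 emitted=0 chunks_done=0
Byte 2 = 0x0A: mode=DATA remaining=8 emitted=0 chunks_done=0
Byte 3 = 'r': mode=DATA remaining=7 emitted=1 chunks_done=0
Byte 4 = 't': mode=DATA remaining=6 emitted=2 chunks_done=0
Byte 5 = 'x': mode=DATA remaining=5 emitted=3 chunks_done=0
Byte 6 = 'c': mode=DATA remaining=4 emitted=4 chunks_done=0
Byte 7 = 'v': mode=DATA remaining=3 emitted=5 chunks_done=0
Byte 8 = 'c': mode=DATA remaining=2 emitted=6 chunks_done=0
Byte 9 = 'z': mode=DATA remaining=1 emitted=7 chunks_done=0
Byte 10 = 'z': mode=DATA_DONE remaining=0 emitted=8 chunks_done=0
Byte 11 = 0x0D: mode=DATA_CR remaining=0 emitted=8 chunks_done=0
Byte 12 = 0x0A: mode=SIZE remaining=0 emitted=8 chunks_done=1
Byte 13 = '3': mode=SIZE remaining=0 emitted=8 chunks_done=1
Byte 14 = 0x0D: mode=SIZE_CR remaining=0 emitted=8 chunks_done=1
Byte 15 = 0x0A: mode=DATA remaining=3 emitted=8 chunks_done=1
Byte 16 = 'p': mode=DATA remaining=2 emitted=9 chunks_done=1
Byte 17 = 'v': mode=DATA remaining=1 emitted=10 chunks_done=1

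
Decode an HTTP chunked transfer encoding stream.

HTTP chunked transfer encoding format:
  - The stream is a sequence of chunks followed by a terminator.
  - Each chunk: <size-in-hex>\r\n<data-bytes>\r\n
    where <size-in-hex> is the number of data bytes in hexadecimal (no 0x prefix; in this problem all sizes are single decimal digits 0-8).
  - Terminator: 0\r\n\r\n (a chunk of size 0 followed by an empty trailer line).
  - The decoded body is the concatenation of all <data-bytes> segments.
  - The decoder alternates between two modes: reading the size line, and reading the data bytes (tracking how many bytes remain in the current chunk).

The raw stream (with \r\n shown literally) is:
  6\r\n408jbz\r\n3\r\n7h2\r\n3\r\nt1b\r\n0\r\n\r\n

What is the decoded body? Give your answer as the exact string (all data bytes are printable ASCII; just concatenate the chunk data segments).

Chunk 1: stream[0..1]='6' size=0x6=6, data at stream[3..9]='408jbz' -> body[0..6], body so far='408jbz'
Chunk 2: stream[11..12]='3' size=0x3=3, data at stream[14..17]='7h2' -> body[6..9], body so far='408jbz7h2'
Chunk 3: stream[19..20]='3' size=0x3=3, data at stream[22..25]='t1b' -> body[9..12], body so far='408jbz7h2t1b'
Chunk 4: stream[27..28]='0' size=0 (terminator). Final body='408jbz7h2t1b' (12 bytes)

Answer: 408jbz7h2t1b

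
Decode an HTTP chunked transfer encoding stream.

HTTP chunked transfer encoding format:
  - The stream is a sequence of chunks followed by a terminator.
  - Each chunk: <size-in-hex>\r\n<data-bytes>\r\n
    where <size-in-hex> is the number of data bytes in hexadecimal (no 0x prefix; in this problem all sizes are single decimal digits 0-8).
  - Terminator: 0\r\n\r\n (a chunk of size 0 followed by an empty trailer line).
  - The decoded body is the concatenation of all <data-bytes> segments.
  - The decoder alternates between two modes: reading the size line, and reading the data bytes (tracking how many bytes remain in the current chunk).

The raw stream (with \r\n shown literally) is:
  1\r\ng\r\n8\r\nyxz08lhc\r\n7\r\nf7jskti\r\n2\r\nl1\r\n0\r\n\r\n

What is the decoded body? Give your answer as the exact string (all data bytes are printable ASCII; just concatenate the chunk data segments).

Answer: gyxz08lhcf7jsktil1

Derivation:
Chunk 1: stream[0..1]='1' size=0x1=1, data at stream[3..4]='g' -> body[0..1], body so far='g'
Chunk 2: stream[6..7]='8' size=0x8=8, data at stream[9..17]='yxz08lhc' -> body[1..9], body so far='gyxz08lhc'
Chunk 3: stream[19..20]='7' size=0x7=7, data at stream[22..29]='f7jskti' -> body[9..16], body so far='gyxz08lhcf7jskti'
Chunk 4: stream[31..32]='2' size=0x2=2, data at stream[34..36]='l1' -> body[16..18], body so far='gyxz08lhcf7jsktil1'
Chunk 5: stream[38..39]='0' size=0 (terminator). Final body='gyxz08lhcf7jsktil1' (18 bytes)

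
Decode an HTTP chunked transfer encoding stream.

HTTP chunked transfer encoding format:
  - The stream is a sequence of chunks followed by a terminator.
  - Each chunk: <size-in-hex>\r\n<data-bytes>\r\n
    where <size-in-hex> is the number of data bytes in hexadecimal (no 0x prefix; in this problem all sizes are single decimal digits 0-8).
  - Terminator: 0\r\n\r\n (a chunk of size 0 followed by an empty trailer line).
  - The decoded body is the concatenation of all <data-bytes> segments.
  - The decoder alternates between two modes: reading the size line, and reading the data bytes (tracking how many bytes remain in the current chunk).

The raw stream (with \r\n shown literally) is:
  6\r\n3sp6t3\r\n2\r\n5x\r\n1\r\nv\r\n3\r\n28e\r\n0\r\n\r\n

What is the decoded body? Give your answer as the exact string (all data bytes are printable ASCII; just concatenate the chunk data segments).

Answer: 3sp6t35xv28e

Derivation:
Chunk 1: stream[0..1]='6' size=0x6=6, data at stream[3..9]='3sp6t3' -> body[0..6], body so far='3sp6t3'
Chunk 2: stream[11..12]='2' size=0x2=2, data at stream[14..16]='5x' -> body[6..8], body so far='3sp6t35x'
Chunk 3: stream[18..19]='1' size=0x1=1, data at stream[21..22]='v' -> body[8..9], body so far='3sp6t35xv'
Chunk 4: stream[24..25]='3' size=0x3=3, data at stream[27..30]='28e' -> body[9..12], body so far='3sp6t35xv28e'
Chunk 5: stream[32..33]='0' size=0 (terminator). Final body='3sp6t35xv28e' (12 bytes)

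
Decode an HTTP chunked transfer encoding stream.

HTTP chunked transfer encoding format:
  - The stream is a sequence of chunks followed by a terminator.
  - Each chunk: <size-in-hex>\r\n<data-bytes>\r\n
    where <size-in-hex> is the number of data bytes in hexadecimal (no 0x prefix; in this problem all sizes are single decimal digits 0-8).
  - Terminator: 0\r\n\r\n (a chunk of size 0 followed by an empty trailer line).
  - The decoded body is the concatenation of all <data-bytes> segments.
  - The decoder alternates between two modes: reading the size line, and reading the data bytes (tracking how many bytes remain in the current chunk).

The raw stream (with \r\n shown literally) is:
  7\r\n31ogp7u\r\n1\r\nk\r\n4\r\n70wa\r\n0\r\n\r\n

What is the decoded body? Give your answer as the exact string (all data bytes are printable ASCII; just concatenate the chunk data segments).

Answer: 31ogp7uk70wa

Derivation:
Chunk 1: stream[0..1]='7' size=0x7=7, data at stream[3..10]='31ogp7u' -> body[0..7], body so far='31ogp7u'
Chunk 2: stream[12..13]='1' size=0x1=1, data at stream[15..16]='k' -> body[7..8], body so far='31ogp7uk'
Chunk 3: stream[18..19]='4' size=0x4=4, data at stream[21..25]='70wa' -> body[8..12], body so far='31ogp7uk70wa'
Chunk 4: stream[27..28]='0' size=0 (terminator). Final body='31ogp7uk70wa' (12 bytes)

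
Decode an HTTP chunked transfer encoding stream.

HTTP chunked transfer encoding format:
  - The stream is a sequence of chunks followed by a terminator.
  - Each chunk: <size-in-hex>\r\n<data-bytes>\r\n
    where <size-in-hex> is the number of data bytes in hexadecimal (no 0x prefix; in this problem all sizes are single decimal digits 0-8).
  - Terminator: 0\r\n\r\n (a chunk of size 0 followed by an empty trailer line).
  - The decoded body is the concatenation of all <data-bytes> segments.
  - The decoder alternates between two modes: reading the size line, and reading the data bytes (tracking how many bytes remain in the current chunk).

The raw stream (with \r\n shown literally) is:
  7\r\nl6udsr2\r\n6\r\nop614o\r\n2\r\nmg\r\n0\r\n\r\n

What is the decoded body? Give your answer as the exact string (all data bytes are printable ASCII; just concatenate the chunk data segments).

Answer: l6udsr2op614omg

Derivation:
Chunk 1: stream[0..1]='7' size=0x7=7, data at stream[3..10]='l6udsr2' -> body[0..7], body so far='l6udsr2'
Chunk 2: stream[12..13]='6' size=0x6=6, data at stream[15..21]='op614o' -> body[7..13], body so far='l6udsr2op614o'
Chunk 3: stream[23..24]='2' size=0x2=2, data at stream[26..28]='mg' -> body[13..15], body so far='l6udsr2op614omg'
Chunk 4: stream[30..31]='0' size=0 (terminator). Final body='l6udsr2op614omg' (15 bytes)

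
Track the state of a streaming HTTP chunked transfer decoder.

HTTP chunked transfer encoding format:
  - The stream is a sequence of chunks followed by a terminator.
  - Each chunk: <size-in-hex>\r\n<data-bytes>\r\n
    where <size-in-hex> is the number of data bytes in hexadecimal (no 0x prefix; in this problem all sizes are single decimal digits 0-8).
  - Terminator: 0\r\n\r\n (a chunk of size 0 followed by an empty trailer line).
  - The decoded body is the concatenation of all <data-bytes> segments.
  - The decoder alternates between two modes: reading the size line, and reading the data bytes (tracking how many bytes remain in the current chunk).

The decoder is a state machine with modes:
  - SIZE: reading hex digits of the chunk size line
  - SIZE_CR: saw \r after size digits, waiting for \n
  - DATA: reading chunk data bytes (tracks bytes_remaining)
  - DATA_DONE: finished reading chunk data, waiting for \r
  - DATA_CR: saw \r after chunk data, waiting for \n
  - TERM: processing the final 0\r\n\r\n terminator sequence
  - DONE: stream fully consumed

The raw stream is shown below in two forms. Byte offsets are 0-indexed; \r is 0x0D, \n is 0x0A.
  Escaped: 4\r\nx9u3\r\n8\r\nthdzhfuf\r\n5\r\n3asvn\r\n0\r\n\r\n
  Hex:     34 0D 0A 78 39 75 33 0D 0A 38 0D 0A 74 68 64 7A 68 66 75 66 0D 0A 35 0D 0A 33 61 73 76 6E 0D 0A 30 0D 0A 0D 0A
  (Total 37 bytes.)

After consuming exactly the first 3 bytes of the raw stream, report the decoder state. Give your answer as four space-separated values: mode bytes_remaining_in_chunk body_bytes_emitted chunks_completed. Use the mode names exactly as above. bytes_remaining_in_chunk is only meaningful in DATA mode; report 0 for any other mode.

Answer: DATA 4 0 0

Derivation:
Byte 0 = '4': mode=SIZE remaining=0 emitted=0 chunks_done=0
Byte 1 = 0x0D: mode=SIZE_CR remaining=0 emitted=0 chunks_done=0
Byte 2 = 0x0A: mode=DATA remaining=4 emitted=0 chunks_done=0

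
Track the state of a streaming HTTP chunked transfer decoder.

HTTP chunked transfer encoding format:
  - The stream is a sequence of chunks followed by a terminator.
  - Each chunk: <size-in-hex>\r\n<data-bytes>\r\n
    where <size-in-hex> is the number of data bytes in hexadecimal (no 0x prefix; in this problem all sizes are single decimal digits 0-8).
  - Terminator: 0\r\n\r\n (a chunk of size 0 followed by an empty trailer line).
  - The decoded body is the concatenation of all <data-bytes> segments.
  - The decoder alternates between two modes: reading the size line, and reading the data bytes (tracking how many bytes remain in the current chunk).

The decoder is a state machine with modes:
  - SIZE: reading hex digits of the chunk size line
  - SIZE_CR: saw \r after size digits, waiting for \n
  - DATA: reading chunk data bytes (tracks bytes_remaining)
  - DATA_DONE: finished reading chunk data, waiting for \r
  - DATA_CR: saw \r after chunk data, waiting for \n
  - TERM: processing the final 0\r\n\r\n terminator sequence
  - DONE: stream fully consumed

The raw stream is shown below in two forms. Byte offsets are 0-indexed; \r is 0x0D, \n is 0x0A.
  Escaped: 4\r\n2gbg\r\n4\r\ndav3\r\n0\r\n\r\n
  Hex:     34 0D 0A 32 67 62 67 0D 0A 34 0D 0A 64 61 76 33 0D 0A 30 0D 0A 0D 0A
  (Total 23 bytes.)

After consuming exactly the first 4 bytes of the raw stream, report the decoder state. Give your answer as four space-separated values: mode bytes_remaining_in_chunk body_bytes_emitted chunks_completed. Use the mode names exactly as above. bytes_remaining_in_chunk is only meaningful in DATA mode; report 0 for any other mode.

Byte 0 = '4': mode=SIZE remaining=0 emitted=0 chunks_done=0
Byte 1 = 0x0D: mode=SIZE_CR remaining=0 emitted=0 chunks_done=0
Byte 2 = 0x0A: mode=DATA remaining=4 emitted=0 chunks_done=0
Byte 3 = '2': mode=DATA remaining=3 emitted=1 chunks_done=0

Answer: DATA 3 1 0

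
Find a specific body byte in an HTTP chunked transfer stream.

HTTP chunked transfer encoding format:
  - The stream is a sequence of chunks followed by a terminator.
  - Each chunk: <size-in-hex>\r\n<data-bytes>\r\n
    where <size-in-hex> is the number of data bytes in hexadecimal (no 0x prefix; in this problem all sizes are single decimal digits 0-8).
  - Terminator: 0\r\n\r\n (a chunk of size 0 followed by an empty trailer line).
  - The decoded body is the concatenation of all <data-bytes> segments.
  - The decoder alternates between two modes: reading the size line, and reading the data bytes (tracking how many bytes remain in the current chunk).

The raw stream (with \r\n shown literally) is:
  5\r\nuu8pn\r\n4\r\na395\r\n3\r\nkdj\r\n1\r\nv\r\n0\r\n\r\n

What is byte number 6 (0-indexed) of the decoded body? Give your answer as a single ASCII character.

Chunk 1: stream[0..1]='5' size=0x5=5, data at stream[3..8]='uu8pn' -> body[0..5], body so far='uu8pn'
Chunk 2: stream[10..11]='4' size=0x4=4, data at stream[13..17]='a395' -> body[5..9], body so far='uu8pna395'
Chunk 3: stream[19..20]='3' size=0x3=3, data at stream[22..25]='kdj' -> body[9..12], body so far='uu8pna395kdj'
Chunk 4: stream[27..28]='1' size=0x1=1, data at stream[30..31]='v' -> body[12..13], body so far='uu8pna395kdjv'
Chunk 5: stream[33..34]='0' size=0 (terminator). Final body='uu8pna395kdjv' (13 bytes)
Body byte 6 = '3'

Answer: 3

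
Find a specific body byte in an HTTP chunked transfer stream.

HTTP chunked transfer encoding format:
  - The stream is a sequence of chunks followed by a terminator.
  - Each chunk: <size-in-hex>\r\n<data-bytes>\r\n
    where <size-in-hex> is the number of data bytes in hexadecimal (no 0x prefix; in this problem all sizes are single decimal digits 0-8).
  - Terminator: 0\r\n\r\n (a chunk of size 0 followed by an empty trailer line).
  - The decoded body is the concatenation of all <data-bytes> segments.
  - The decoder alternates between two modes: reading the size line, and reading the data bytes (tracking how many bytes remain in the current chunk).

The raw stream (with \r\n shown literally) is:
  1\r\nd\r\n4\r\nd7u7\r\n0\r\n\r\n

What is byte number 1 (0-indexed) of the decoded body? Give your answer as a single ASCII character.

Answer: d

Derivation:
Chunk 1: stream[0..1]='1' size=0x1=1, data at stream[3..4]='d' -> body[0..1], body so far='d'
Chunk 2: stream[6..7]='4' size=0x4=4, data at stream[9..13]='d7u7' -> body[1..5], body so far='dd7u7'
Chunk 3: stream[15..16]='0' size=0 (terminator). Final body='dd7u7' (5 bytes)
Body byte 1 = 'd'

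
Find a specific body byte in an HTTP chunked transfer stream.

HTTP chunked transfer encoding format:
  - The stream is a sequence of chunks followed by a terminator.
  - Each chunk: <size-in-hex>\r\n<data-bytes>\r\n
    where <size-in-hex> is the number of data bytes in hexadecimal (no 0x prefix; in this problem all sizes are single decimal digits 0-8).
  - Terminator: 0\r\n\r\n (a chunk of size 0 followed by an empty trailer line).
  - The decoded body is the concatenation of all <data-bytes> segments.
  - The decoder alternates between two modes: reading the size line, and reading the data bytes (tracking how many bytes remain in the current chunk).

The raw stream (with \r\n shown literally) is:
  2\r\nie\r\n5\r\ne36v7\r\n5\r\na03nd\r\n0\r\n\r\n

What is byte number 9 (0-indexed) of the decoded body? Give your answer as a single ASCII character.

Answer: 3

Derivation:
Chunk 1: stream[0..1]='2' size=0x2=2, data at stream[3..5]='ie' -> body[0..2], body so far='ie'
Chunk 2: stream[7..8]='5' size=0x5=5, data at stream[10..15]='e36v7' -> body[2..7], body so far='iee36v7'
Chunk 3: stream[17..18]='5' size=0x5=5, data at stream[20..25]='a03nd' -> body[7..12], body so far='iee36v7a03nd'
Chunk 4: stream[27..28]='0' size=0 (terminator). Final body='iee36v7a03nd' (12 bytes)
Body byte 9 = '3'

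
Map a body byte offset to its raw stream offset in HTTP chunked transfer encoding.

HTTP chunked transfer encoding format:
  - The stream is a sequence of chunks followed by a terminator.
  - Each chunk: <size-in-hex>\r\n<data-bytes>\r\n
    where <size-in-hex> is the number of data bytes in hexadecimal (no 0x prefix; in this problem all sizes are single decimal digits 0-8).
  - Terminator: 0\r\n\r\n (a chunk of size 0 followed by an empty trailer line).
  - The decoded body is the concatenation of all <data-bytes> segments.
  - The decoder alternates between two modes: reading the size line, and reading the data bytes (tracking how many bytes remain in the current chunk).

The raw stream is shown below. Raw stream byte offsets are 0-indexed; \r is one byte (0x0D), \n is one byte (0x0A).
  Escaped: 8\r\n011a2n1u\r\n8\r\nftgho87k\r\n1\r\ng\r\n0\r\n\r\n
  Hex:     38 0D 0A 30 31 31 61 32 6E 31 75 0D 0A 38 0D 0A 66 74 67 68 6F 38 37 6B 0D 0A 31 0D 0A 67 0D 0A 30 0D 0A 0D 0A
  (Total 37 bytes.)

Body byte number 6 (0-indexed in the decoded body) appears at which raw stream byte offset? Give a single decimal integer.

Answer: 9

Derivation:
Chunk 1: stream[0..1]='8' size=0x8=8, data at stream[3..11]='011a2n1u' -> body[0..8], body so far='011a2n1u'
Chunk 2: stream[13..14]='8' size=0x8=8, data at stream[16..24]='ftgho87k' -> body[8..16], body so far='011a2n1uftgho87k'
Chunk 3: stream[26..27]='1' size=0x1=1, data at stream[29..30]='g' -> body[16..17], body so far='011a2n1uftgho87kg'
Chunk 4: stream[32..33]='0' size=0 (terminator). Final body='011a2n1uftgho87kg' (17 bytes)
Body byte 6 at stream offset 9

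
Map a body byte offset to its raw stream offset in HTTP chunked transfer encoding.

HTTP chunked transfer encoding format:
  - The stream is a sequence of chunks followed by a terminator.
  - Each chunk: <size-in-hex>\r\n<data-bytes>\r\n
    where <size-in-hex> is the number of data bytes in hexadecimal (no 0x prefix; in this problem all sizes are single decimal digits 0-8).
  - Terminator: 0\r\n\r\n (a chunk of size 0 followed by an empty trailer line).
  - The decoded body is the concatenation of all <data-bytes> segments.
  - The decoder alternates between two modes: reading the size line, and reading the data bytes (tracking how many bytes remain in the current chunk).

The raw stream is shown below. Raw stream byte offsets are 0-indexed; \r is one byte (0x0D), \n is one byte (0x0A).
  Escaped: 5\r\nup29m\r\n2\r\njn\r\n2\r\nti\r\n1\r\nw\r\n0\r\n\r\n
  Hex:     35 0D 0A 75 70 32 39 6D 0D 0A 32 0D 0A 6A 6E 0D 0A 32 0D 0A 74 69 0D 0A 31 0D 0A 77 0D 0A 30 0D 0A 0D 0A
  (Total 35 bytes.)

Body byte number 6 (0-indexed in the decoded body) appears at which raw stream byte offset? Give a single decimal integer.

Chunk 1: stream[0..1]='5' size=0x5=5, data at stream[3..8]='up29m' -> body[0..5], body so far='up29m'
Chunk 2: stream[10..11]='2' size=0x2=2, data at stream[13..15]='jn' -> body[5..7], body so far='up29mjn'
Chunk 3: stream[17..18]='2' size=0x2=2, data at stream[20..22]='ti' -> body[7..9], body so far='up29mjnti'
Chunk 4: stream[24..25]='1' size=0x1=1, data at stream[27..28]='w' -> body[9..10], body so far='up29mjntiw'
Chunk 5: stream[30..31]='0' size=0 (terminator). Final body='up29mjntiw' (10 bytes)
Body byte 6 at stream offset 14

Answer: 14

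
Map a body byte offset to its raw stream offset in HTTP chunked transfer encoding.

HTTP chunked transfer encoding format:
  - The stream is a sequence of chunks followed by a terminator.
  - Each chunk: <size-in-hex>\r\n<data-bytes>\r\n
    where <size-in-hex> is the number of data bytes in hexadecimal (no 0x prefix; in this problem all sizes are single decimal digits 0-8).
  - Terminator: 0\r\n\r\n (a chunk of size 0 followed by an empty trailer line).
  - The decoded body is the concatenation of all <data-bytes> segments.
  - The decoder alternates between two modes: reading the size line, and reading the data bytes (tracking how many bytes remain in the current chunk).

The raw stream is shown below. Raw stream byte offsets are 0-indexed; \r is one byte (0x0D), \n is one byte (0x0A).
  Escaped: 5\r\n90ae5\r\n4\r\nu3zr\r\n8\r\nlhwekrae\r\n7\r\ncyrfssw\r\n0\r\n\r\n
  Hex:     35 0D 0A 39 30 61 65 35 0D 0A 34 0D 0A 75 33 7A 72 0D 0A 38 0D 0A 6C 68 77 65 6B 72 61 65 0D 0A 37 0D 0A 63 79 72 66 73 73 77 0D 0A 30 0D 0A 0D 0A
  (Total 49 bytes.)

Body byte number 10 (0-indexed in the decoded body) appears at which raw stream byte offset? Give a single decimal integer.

Chunk 1: stream[0..1]='5' size=0x5=5, data at stream[3..8]='90ae5' -> body[0..5], body so far='90ae5'
Chunk 2: stream[10..11]='4' size=0x4=4, data at stream[13..17]='u3zr' -> body[5..9], body so far='90ae5u3zr'
Chunk 3: stream[19..20]='8' size=0x8=8, data at stream[22..30]='lhwekrae' -> body[9..17], body so far='90ae5u3zrlhwekrae'
Chunk 4: stream[32..33]='7' size=0x7=7, data at stream[35..42]='cyrfssw' -> body[17..24], body so far='90ae5u3zrlhwekraecyrfssw'
Chunk 5: stream[44..45]='0' size=0 (terminator). Final body='90ae5u3zrlhwekraecyrfssw' (24 bytes)
Body byte 10 at stream offset 23

Answer: 23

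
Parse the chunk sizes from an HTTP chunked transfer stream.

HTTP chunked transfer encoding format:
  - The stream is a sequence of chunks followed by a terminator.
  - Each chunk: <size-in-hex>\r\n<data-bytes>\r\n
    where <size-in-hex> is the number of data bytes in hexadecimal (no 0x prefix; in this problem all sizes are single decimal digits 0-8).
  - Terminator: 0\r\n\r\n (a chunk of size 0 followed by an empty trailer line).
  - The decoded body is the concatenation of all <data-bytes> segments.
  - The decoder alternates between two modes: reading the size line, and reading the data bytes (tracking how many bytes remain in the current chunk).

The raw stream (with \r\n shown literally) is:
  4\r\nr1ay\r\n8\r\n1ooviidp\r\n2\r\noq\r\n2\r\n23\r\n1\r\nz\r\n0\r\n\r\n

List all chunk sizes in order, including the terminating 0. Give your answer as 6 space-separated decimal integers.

Chunk 1: stream[0..1]='4' size=0x4=4, data at stream[3..7]='r1ay' -> body[0..4], body so far='r1ay'
Chunk 2: stream[9..10]='8' size=0x8=8, data at stream[12..20]='1ooviidp' -> body[4..12], body so far='r1ay1ooviidp'
Chunk 3: stream[22..23]='2' size=0x2=2, data at stream[25..27]='oq' -> body[12..14], body so far='r1ay1ooviidpoq'
Chunk 4: stream[29..30]='2' size=0x2=2, data at stream[32..34]='23' -> body[14..16], body so far='r1ay1ooviidpoq23'
Chunk 5: stream[36..37]='1' size=0x1=1, data at stream[39..40]='z' -> body[16..17], body so far='r1ay1ooviidpoq23z'
Chunk 6: stream[42..43]='0' size=0 (terminator). Final body='r1ay1ooviidpoq23z' (17 bytes)

Answer: 4 8 2 2 1 0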